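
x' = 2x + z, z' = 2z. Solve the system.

x(t) = -C_1e^(2t) - C_2te^(2t) + 3C_2e^(2t), z(t) = -C_2e^(2t)

Coefficient matrix A = [[2, 1], [0, 2]].
Characteristic polynomial det(A - λI) = λ^2 - 4λ + 4 = 0.
Single eigenvalue λ = 2 with algebraic multiplicity 2.
Eigenvector v = (-1,0); generalized eigenvector w with (A-λI)w=v is (3,-1).
General solution: e^(2t)[C_1·v + C_2·(t·v + w)].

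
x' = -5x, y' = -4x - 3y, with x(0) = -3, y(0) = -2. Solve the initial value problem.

x(t) = -3e^(-5t), y(t) = 4e^(-3t) - 6e^(-5t)

Coefficient matrix A = [[-5, 0], [-4, -3]].
Characteristic polynomial det(A - λI) = λ^2 + 8λ + 15 = 0.
Eigenvalues λ = -5, -3.
For λ=-5: (A-λI) row 2 is [-4, 2], so an eigenvector is (-1, -2).
For λ=-3: (A-λI) row 1 is [-2, 0], so an eigenvector is (0, 1).
General solution: K_1e^(-5t)(-1,-2) + K_2e^(-3t)(0,1).
Applying x(0)=-3, y(0)=-2 gives K_1=3, K_2=4.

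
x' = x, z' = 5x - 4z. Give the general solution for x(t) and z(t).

x(t) = -c_1e^(t), z(t) = -c_1e^(t) + c_2e^(-4t)

Coefficient matrix A = [[1, 0], [5, -4]].
Characteristic polynomial det(A - λI) = λ^2 + 3λ - 4 = 0.
Eigenvalues λ = 1, -4.
For λ=1: (A-λI) row 2 is [5, -5], so an eigenvector is (-1, -1).
For λ=-4: (A-λI) row 1 is [5, 0], so an eigenvector is (0, 1).
General solution: c_1e^(t)(-1,-1) + c_2e^(-4t)(0,1).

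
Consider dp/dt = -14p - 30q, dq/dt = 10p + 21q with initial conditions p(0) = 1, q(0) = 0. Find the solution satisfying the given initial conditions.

p(t) = -3e^(6t) + 4e^(t), q(t) = 2e^(6t) - 2e^(t)

Coefficient matrix A = [[-14, -30], [10, 21]].
Characteristic polynomial det(A - λI) = λ^2 - 7λ + 6 = 0.
Eigenvalues λ = 1, 6.
For λ=1: (A-λI) row 1 is [-15, -30], so an eigenvector is (2, -1).
For λ=6: (A-λI) row 1 is [-20, -30], so an eigenvector is (3, -2).
General solution: c_1e^(t)(2,-1) + c_2e^(6t)(3,-2).
Applying p(0)=1, q(0)=0 gives c_1=2, c_2=-1.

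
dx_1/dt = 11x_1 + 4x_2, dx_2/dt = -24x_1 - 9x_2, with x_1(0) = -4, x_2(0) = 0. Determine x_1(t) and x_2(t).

x_1(t) = -12e^(3t) + 8e^(-t), x_2(t) = 24e^(3t) - 24e^(-t)

Coefficient matrix A = [[11, 4], [-24, -9]].
Characteristic polynomial det(A - λI) = λ^2 - 2λ - 3 = 0.
Eigenvalues λ = 3, -1.
For λ=3: (A-λI) row 1 is [8, 4], so an eigenvector is (-1, 2).
For λ=-1: (A-λI) row 1 is [12, 4], so an eigenvector is (1, -3).
General solution: K_1e^(3t)(-1,2) + K_2e^(-t)(1,-3).
Applying x_1(0)=-4, x_2(0)=0 gives K_1=12, K_2=8.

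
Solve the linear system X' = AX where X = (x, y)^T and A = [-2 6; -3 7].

x(t) = C_1e^(4t) + 2C_2e^(t), y(t) = C_1e^(4t) + C_2e^(t)

Coefficient matrix A = [[-2, 6], [-3, 7]].
Characteristic polynomial det(A - λI) = λ^2 - 5λ + 4 = 0.
Eigenvalues λ = 4, 1.
For λ=4: (A-λI) row 1 is [-6, 6], so an eigenvector is (1, 1).
For λ=1: (A-λI) row 1 is [-3, 6], so an eigenvector is (2, 1).
General solution: C_1e^(4t)(1,1) + C_2e^(t)(2,1).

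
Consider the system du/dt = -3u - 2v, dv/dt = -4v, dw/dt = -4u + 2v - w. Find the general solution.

u(t) = C_1e^(-3t) + 2C_2e^(-4t), v(t) = C_2e^(-4t), w(t) = 2C_1e^(-3t) + 2C_2e^(-4t) + C_3e^(-t)

Coefficient matrix A = [[-3, -2, 0], [0, -4, 0], [-4, 2, -1]].
det(A - λI) = 0 gives eigenvalues λ = -3, -4, -1.
For λ=-3: eigenvector (1,0,2).
For λ=-4: eigenvector (2,1,2).
For λ=-1: eigenvector (0,0,1).
General solution: C_1e^(-3t)(1,0,2) + C_2e^(-4t)(2,1,2) + C_3e^(-t)(0,0,1).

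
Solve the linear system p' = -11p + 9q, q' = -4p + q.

p(t) = 3K_1e^(-5t) + 3K_2te^(-5t) - 2K_2e^(-5t), q(t) = 2K_1e^(-5t) + 2K_2te^(-5t) - K_2e^(-5t)

Coefficient matrix A = [[-11, 9], [-4, 1]].
Characteristic polynomial det(A - λI) = λ^2 + 10λ + 25 = 0.
Single eigenvalue λ = -5 with algebraic multiplicity 2.
Eigenvector v = (3,2); generalized eigenvector w with (A-λI)w=v is (-2,-1).
General solution: e^(-5t)[K_1·v + K_2·(t·v + w)].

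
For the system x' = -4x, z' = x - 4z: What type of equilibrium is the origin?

A = [[-4,0],[1,-4]]; det(A-λI) = λ^2 + 8λ + 16.
repeated λ = -4 with a single eigenvector.

stable improper node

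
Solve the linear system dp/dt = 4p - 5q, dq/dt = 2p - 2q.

p(t) = 2c_1e^(t)sin(t) - c_1e^(t)cos(t) - c_2e^(t)sin(t) - 2c_2e^(t)cos(t), q(t) = c_1e^(t)sin(t) - c_1e^(t)cos(t) - c_2e^(t)sin(t) - c_2e^(t)cos(t)

Coefficient matrix A = [[4, -5], [2, -2]].
Characteristic polynomial det(A - λI) = λ^2 - 2λ + 2 = 0.
Eigenvalues λ = 1 ± i (complex conjugate pair).
For λ=1+i: an eigenvector is (-1,-1) - i(2,1) = (-1 - 2i, -1 - i).
A real fundamental pair from Re and Im of e^((1+i)t)v: X_1 = e^(t)(cos(t)·(-1,-1) + sin(t)·(2,1)), X_2 = e^(t)(sin(t)·(-1,-1) - cos(t)·(2,1)).
General solution: c_1X_1 + c_2X_2.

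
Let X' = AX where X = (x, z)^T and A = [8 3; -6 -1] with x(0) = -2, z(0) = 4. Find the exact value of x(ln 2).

-8

A = [[8,3],[-6,-1]]; eigenvalues λ = 5, 2.
Eigenvectors: (1,-1) for λ=5, (1,-2) for λ=2.
From the initial condition, c_1 = 0, c_2 = -2.
x(ln 2) = (0)(2^5)(1) + (-2)(2^2)(1) = -8.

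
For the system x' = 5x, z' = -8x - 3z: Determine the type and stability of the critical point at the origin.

A = [[5,0],[-8,-3]]; det(A-λI) = λ^2 - 2λ - 15.
λ = 5, -3: opposite signs.

saddle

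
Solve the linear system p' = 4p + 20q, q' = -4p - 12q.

Coefficient matrix A = [[4, 20], [-4, -12]].
Characteristic polynomial det(A - λI) = λ^2 + 8λ + 32 = 0.
Eigenvalues λ = -4 ± 4i (complex conjugate pair).
For λ=-4+4i: an eigenvector is (2,-1) - i(-1,0) = (2 + i, -1).
A real fundamental pair from Re and Im of e^((-4+4i)t)v: X_1 = e^(-4t)(cos(4t)·(2,-1) + sin(4t)·(-1,0)), X_2 = e^(-4t)(sin(4t)·(2,-1) - cos(4t)·(-1,0)).
General solution: K_1X_1 + K_2X_2.

p(t) = -K_1e^(-4t)sin(4t) + 2K_1e^(-4t)cos(4t) + 2K_2e^(-4t)sin(4t) + K_2e^(-4t)cos(4t), q(t) = -K_1e^(-4t)cos(4t) - K_2e^(-4t)sin(4t)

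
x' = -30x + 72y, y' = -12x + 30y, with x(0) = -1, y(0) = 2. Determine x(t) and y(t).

Coefficient matrix A = [[-30, 72], [-12, 30]].
Characteristic polynomial det(A - λI) = λ^2 - 36 = 0.
Eigenvalues λ = 6, -6.
For λ=6: (A-λI) row 1 is [-36, 72], so an eigenvector is (-2, -1).
For λ=-6: (A-λI) row 1 is [-24, 72], so an eigenvector is (3, 1).
General solution: K_1e^(6t)(-2,-1) + K_2e^(-6t)(3,1).
Applying x(0)=-1, y(0)=2 gives K_1=-7, K_2=-5.

x(t) = 14e^(6t) - 15e^(-6t), y(t) = 7e^(6t) - 5e^(-6t)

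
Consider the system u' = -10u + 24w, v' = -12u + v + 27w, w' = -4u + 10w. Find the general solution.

u(t) = 2c_1e^(2t) + 3c_3e^(-2t), v(t) = 3c_1e^(2t) + c_2e^(t) + 3c_3e^(-2t), w(t) = c_1e^(2t) + c_3e^(-2t)

Coefficient matrix A = [[-10, 0, 24], [-12, 1, 27], [-4, 0, 10]].
det(A - λI) = 0 gives eigenvalues λ = 2, 1, -2.
For λ=2: eigenvector (2,3,1).
For λ=1: eigenvector (0,1,0).
For λ=-2: eigenvector (3,3,1).
General solution: c_1e^(2t)(2,3,1) + c_2e^(t)(0,1,0) + c_3e^(-2t)(3,3,1).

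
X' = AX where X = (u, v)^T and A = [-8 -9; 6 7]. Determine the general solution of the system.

Coefficient matrix A = [[-8, -9], [6, 7]].
Characteristic polynomial det(A - λI) = λ^2 + λ - 2 = 0.
Eigenvalues λ = -2, 1.
For λ=-2: (A-λI) row 1 is [-6, -9], so an eigenvector is (3, -2).
For λ=1: (A-λI) row 1 is [-9, -9], so an eigenvector is (-1, 1).
General solution: c_1e^(-2t)(3,-2) + c_2e^(t)(-1,1).

u(t) = 3c_1e^(-2t) - c_2e^(t), v(t) = -2c_1e^(-2t) + c_2e^(t)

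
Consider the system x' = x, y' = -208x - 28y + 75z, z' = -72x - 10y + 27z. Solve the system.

Coefficient matrix A = [[1, 0, 0], [-208, -28, 75], [-72, -10, 27]].
det(A - λI) = 0 gives eigenvalues λ = 1, 2, -3.
For λ=1: eigenvector (1,-2,2).
For λ=2: eigenvector (0,-5,-2).
For λ=-3: eigenvector (0,3,1).
General solution: K_1e^(t)(1,-2,2) + K_2e^(2t)(0,-5,-2) + K_3e^(-3t)(0,3,1).

x(t) = K_1e^(t), y(t) = -2K_1e^(t) - 5K_2e^(2t) + 3K_3e^(-3t), z(t) = 2K_1e^(t) - 2K_2e^(2t) + K_3e^(-3t)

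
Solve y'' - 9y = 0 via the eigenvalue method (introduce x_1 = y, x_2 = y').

y(t) = C_1e^(3t) + C_2e^(-3t)

Let x_1 = y, x_2 = y'. Then x_1' = x_2 and x_2' = 9x_1.
A = [[0,1],[9,0]]; det(A-λI) = λ^2 - 9.
Eigenvalues λ = 3, -3 with eigenvectors (1,3), (1,-3).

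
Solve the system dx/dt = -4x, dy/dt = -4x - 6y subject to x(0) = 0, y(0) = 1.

x(t) = 0, y(t) = e^(-6t)

Coefficient matrix A = [[-4, 0], [-4, -6]].
Characteristic polynomial det(A - λI) = λ^2 + 10λ + 24 = 0.
Eigenvalues λ = -6, -4.
For λ=-6: (A-λI) row 1 is [2, 0], so an eigenvector is (0, -1).
For λ=-4: (A-λI) row 2 is [-4, -2], so an eigenvector is (-1, 2).
General solution: C_1e^(-6t)(0,-1) + C_2e^(-4t)(-1,2).
Applying x(0)=0, y(0)=1 gives C_1=-1, C_2=0.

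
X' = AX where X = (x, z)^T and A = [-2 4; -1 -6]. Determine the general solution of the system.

Coefficient matrix A = [[-2, 4], [-1, -6]].
Characteristic polynomial det(A - λI) = λ^2 + 8λ + 16 = 0.
Single eigenvalue λ = -4 with algebraic multiplicity 2.
Eigenvector v = (2,-1); generalized eigenvector w with (A-λI)w=v is (1,0).
General solution: e^(-4t)[c_1·v + c_2·(t·v + w)].

x(t) = 2c_1e^(-4t) + 2c_2te^(-4t) + c_2e^(-4t), z(t) = -c_1e^(-4t) - c_2te^(-4t)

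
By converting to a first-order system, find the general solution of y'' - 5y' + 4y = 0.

Let x_1 = y, x_2 = y'. Then x_1' = x_2 and x_2' = -4x_1 + 5x_2.
A = [[0,1],[-4,5]]; det(A-λI) = λ^2 - 5λ + 4.
Eigenvalues λ = 1, 4 with eigenvectors (1,1), (1,4).

y(t) = C_1e^(t) + C_2e^(4t)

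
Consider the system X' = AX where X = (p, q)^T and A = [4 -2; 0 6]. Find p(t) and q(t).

Coefficient matrix A = [[4, -2], [0, 6]].
Characteristic polynomial det(A - λI) = λ^2 - 10λ + 24 = 0.
Eigenvalues λ = 4, 6.
For λ=4: (A-λI) row 1 is [0, -2], so an eigenvector is (1, 0).
For λ=6: (A-λI) row 1 is [-2, -2], so an eigenvector is (1, -1).
General solution: C_1e^(4t)(1,0) + C_2e^(6t)(1,-1).

p(t) = C_1e^(4t) + C_2e^(6t), q(t) = -C_2e^(6t)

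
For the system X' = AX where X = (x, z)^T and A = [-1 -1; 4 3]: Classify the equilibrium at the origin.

A = [[-1,-1],[4,3]]; det(A-λI) = λ^2 - 2λ + 1.
repeated λ = 1 with a single eigenvector.

unstable improper node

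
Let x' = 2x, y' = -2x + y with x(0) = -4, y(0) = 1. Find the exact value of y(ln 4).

100

A = [[2,0],[-2,1]]; eigenvalues λ = 2, 1.
Eigenvectors: (1,-2) for λ=2, (0,-1) for λ=1.
From the initial condition, c_1 = -4, c_2 = 7.
y(ln 4) = (-4)(4^2)(-2) + (7)(4^1)(-1) = 100.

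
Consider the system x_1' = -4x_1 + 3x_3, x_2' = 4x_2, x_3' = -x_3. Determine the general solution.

Coefficient matrix A = [[-4, 0, 3], [0, 4, 0], [0, 0, -1]].
det(A - λI) = 0 gives eigenvalues λ = -4, 4, -1.
For λ=-4: eigenvector (1,0,0).
For λ=4: eigenvector (0,1,0).
For λ=-1: eigenvector (1,0,1).
General solution: c_1e^(-4t)(1,0,0) + c_2e^(4t)(0,1,0) + c_3e^(-t)(1,0,1).

x_1(t) = c_1e^(-4t) + c_3e^(-t), x_2(t) = c_2e^(4t), x_3(t) = c_3e^(-t)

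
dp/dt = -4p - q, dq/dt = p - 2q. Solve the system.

p(t) = K_1e^(-3t) + K_2te^(-3t) + 2K_2e^(-3t), q(t) = -K_1e^(-3t) - K_2te^(-3t) - 3K_2e^(-3t)

Coefficient matrix A = [[-4, -1], [1, -2]].
Characteristic polynomial det(A - λI) = λ^2 + 6λ + 9 = 0.
Single eigenvalue λ = -3 with algebraic multiplicity 2.
Eigenvector v = (1,-1); generalized eigenvector w with (A-λI)w=v is (2,-3).
General solution: e^(-3t)[K_1·v + K_2·(t·v + w)].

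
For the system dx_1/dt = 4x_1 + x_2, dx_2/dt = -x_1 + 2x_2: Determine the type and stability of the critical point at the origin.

unstable improper node

A = [[4,1],[-1,2]]; det(A-λI) = λ^2 - 6λ + 9.
repeated λ = 3 with a single eigenvector.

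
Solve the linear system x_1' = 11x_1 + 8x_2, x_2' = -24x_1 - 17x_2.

Coefficient matrix A = [[11, 8], [-24, -17]].
Characteristic polynomial det(A - λI) = λ^2 + 6λ + 5 = 0.
Eigenvalues λ = -5, -1.
For λ=-5: (A-λI) row 1 is [16, 8], so an eigenvector is (1, -2).
For λ=-1: (A-λI) row 1 is [12, 8], so an eigenvector is (-2, 3).
General solution: C_1e^(-5t)(1,-2) + C_2e^(-t)(-2,3).

x_1(t) = C_1e^(-5t) - 2C_2e^(-t), x_2(t) = -2C_1e^(-5t) + 3C_2e^(-t)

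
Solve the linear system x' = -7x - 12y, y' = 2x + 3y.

Coefficient matrix A = [[-7, -12], [2, 3]].
Characteristic polynomial det(A - λI) = λ^2 + 4λ + 3 = 0.
Eigenvalues λ = -3, -1.
For λ=-3: (A-λI) row 1 is [-4, -12], so an eigenvector is (-3, 1).
For λ=-1: (A-λI) row 1 is [-6, -12], so an eigenvector is (2, -1).
General solution: K_1e^(-3t)(-3,1) + K_2e^(-t)(2,-1).

x(t) = -3K_1e^(-3t) + 2K_2e^(-t), y(t) = K_1e^(-3t) - K_2e^(-t)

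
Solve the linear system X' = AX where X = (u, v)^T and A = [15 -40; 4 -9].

u(t) = C_1e^(3t)sin(4t) - 3C_1e^(3t)cos(4t) - 3C_2e^(3t)sin(4t) - C_2e^(3t)cos(4t), v(t) = -C_1e^(3t)cos(4t) - C_2e^(3t)sin(4t)

Coefficient matrix A = [[15, -40], [4, -9]].
Characteristic polynomial det(A - λI) = λ^2 - 6λ + 25 = 0.
Eigenvalues λ = 3 ± 4i (complex conjugate pair).
For λ=3+4i: an eigenvector is (-3,-1) - i(1,0) = (-3 - i, -1).
A real fundamental pair from Re and Im of e^((3+4i)t)v: X_1 = e^(3t)(cos(4t)·(-3,-1) + sin(4t)·(1,0)), X_2 = e^(3t)(sin(4t)·(-3,-1) - cos(4t)·(1,0)).
General solution: C_1X_1 + C_2X_2.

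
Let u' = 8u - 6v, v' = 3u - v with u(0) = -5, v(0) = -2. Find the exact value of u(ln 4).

-6128

A = [[8,-6],[3,-1]]; eigenvalues λ = 5, 2.
Eigenvectors: (2,1) for λ=5, (-1,-1) for λ=2.
From the initial condition, c_1 = -3, c_2 = -1.
u(ln 4) = (-3)(4^5)(2) + (-1)(4^2)(-1) = -6128.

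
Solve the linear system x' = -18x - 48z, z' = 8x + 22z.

x(t) = -2c_1e^(6t) + 3c_2e^(-2t), z(t) = c_1e^(6t) - c_2e^(-2t)

Coefficient matrix A = [[-18, -48], [8, 22]].
Characteristic polynomial det(A - λI) = λ^2 - 4λ - 12 = 0.
Eigenvalues λ = 6, -2.
For λ=6: (A-λI) row 1 is [-24, -48], so an eigenvector is (-2, 1).
For λ=-2: (A-λI) row 1 is [-16, -48], so an eigenvector is (3, -1).
General solution: c_1e^(6t)(-2,1) + c_2e^(-2t)(3,-1).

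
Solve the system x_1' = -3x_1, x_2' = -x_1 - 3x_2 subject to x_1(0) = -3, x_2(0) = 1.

Coefficient matrix A = [[-3, 0], [-1, -3]].
Characteristic polynomial det(A - λI) = λ^2 + 6λ + 9 = 0.
Single eigenvalue λ = -3 with algebraic multiplicity 2.
Eigenvector v = (0,1); generalized eigenvector w with (A-λI)w=v is (-1,-3).
General solution: e^(-3t)[C_1·v + C_2·(t·v + w)].
Applying x_1(0)=-3, x_2(0)=1 gives C_1=10, C_2=3.

x_1(t) = -3e^(-3t), x_2(t) = 3te^(-3t) + e^(-3t)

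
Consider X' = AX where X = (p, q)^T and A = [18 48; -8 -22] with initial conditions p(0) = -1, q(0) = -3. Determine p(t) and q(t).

Coefficient matrix A = [[18, 48], [-8, -22]].
Characteristic polynomial det(A - λI) = λ^2 + 4λ - 12 = 0.
Eigenvalues λ = -6, 2.
For λ=-6: (A-λI) row 1 is [24, 48], so an eigenvector is (-2, 1).
For λ=2: (A-λI) row 1 is [16, 48], so an eigenvector is (-3, 1).
General solution: c_1e^(-6t)(-2,1) + c_2e^(2t)(-3,1).
Applying p(0)=-1, q(0)=-3 gives c_1=-10, c_2=7.

p(t) = -21e^(2t) + 20e^(-6t), q(t) = 7e^(2t) - 10e^(-6t)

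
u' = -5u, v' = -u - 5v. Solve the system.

u(t) = -c_2e^(-5t), v(t) = c_1e^(-5t) + c_2te^(-5t) + 3c_2e^(-5t)

Coefficient matrix A = [[-5, 0], [-1, -5]].
Characteristic polynomial det(A - λI) = λ^2 + 10λ + 25 = 0.
Single eigenvalue λ = -5 with algebraic multiplicity 2.
Eigenvector v = (0,1); generalized eigenvector w with (A-λI)w=v is (-1,3).
General solution: e^(-5t)[c_1·v + c_2·(t·v + w)].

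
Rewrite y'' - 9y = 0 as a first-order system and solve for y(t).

Let x_1 = y, x_2 = y'. Then x_1' = x_2 and x_2' = 9x_1.
A = [[0,1],[9,0]]; det(A-λI) = λ^2 - 9.
Eigenvalues λ = 3, -3 with eigenvectors (1,3), (1,-3).

y(t) = C_1e^(3t) + C_2e^(-3t)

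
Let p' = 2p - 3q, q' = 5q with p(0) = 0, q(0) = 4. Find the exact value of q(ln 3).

972

A = [[2,-3],[0,5]]; eigenvalues λ = 2, 5.
Eigenvectors: (1,0) for λ=2, (-1,1) for λ=5.
From the initial condition, c_1 = 4, c_2 = 4.
q(ln 3) = (4)(3^2)(0) + (4)(3^5)(1) = 972.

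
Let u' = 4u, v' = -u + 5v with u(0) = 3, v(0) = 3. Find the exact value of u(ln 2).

A = [[4,0],[-1,5]]; eigenvalues λ = 5, 4.
Eigenvectors: (0,1) for λ=5, (-1,-1) for λ=4.
From the initial condition, c_1 = 0, c_2 = -3.
u(ln 2) = (0)(2^5)(0) + (-3)(2^4)(-1) = 48.

48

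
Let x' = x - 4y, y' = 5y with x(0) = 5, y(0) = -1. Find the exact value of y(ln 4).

-1024

A = [[1,-4],[0,5]]; eigenvalues λ = 1, 5.
Eigenvectors: (-1,0) for λ=1, (-1,1) for λ=5.
From the initial condition, c_1 = -4, c_2 = -1.
y(ln 4) = (-4)(4^1)(0) + (-1)(4^5)(1) = -1024.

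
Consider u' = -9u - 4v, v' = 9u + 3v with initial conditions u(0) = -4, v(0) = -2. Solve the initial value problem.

u(t) = 32te^(-3t) - 4e^(-3t), v(t) = -48te^(-3t) - 2e^(-3t)

Coefficient matrix A = [[-9, -4], [9, 3]].
Characteristic polynomial det(A - λI) = λ^2 + 6λ + 9 = 0.
Single eigenvalue λ = -3 with algebraic multiplicity 2.
Eigenvector v = (2,-3); generalized eigenvector w with (A-λI)w=v is (-1,1).
General solution: e^(-3t)[C_1·v + C_2·(t·v + w)].
Applying u(0)=-4, v(0)=-2 gives C_1=6, C_2=16.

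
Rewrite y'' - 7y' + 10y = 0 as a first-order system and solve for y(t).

y(t) = K_1e^(5t) + K_2e^(2t)

Let x_1 = y, x_2 = y'. Then x_1' = x_2 and x_2' = -10x_1 + 7x_2.
A = [[0,1],[-10,7]]; det(A-λI) = λ^2 - 7λ + 10.
Eigenvalues λ = 5, 2 with eigenvectors (1,5), (1,2).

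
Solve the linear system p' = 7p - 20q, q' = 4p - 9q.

Coefficient matrix A = [[7, -20], [4, -9]].
Characteristic polynomial det(A - λI) = λ^2 + 2λ + 17 = 0.
Eigenvalues λ = -1 ± 4i (complex conjugate pair).
For λ=-1+4i: an eigenvector is (-2,-1) - i(1,0) = (-2 - i, -1).
A real fundamental pair from Re and Im of e^((-1+4i)t)v: X_1 = e^(-t)(cos(4t)·(-2,-1) + sin(4t)·(1,0)), X_2 = e^(-t)(sin(4t)·(-2,-1) - cos(4t)·(1,0)).
General solution: c_1X_1 + c_2X_2.

p(t) = c_1e^(-t)sin(4t) - 2c_1e^(-t)cos(4t) - 2c_2e^(-t)sin(4t) - c_2e^(-t)cos(4t), q(t) = -c_1e^(-t)cos(4t) - c_2e^(-t)sin(4t)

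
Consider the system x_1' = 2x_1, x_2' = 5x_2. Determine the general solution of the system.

Coefficient matrix A = [[2, 0], [0, 5]].
Characteristic polynomial det(A - λI) = λ^2 - 7λ + 10 = 0.
Eigenvalues λ = 5, 2.
For λ=5: (A-λI) row 1 is [-3, 0], so an eigenvector is (0, 1).
For λ=2: (A-λI) row 2 is [0, 3], so an eigenvector is (-1, 0).
General solution: K_1e^(5t)(0,1) + K_2e^(2t)(-1,0).

x_1(t) = -K_2e^(2t), x_2(t) = K_1e^(5t)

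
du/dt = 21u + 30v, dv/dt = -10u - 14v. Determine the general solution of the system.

u(t) = -2C_1e^(6t) - 3C_2e^(t), v(t) = C_1e^(6t) + 2C_2e^(t)

Coefficient matrix A = [[21, 30], [-10, -14]].
Characteristic polynomial det(A - λI) = λ^2 - 7λ + 6 = 0.
Eigenvalues λ = 6, 1.
For λ=6: (A-λI) row 1 is [15, 30], so an eigenvector is (-2, 1).
For λ=1: (A-λI) row 1 is [20, 30], so an eigenvector is (-3, 2).
General solution: C_1e^(6t)(-2,1) + C_2e^(t)(-3,2).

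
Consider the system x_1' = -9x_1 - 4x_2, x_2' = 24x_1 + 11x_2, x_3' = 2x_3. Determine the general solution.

x_1(t) = -c_1e^(-t) - c_2e^(3t), x_2(t) = 2c_1e^(-t) + 3c_2e^(3t), x_3(t) = c_3e^(2t)

Coefficient matrix A = [[-9, -4, 0], [24, 11, 0], [0, 0, 2]].
det(A - λI) = 0 gives eigenvalues λ = -1, 3, 2.
For λ=-1: eigenvector (-1,2,0).
For λ=3: eigenvector (-1,3,0).
For λ=2: eigenvector (0,0,1).
General solution: c_1e^(-t)(-1,2,0) + c_2e^(3t)(-1,3,0) + c_3e^(2t)(0,0,1).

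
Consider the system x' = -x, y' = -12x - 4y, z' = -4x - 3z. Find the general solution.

Coefficient matrix A = [[-1, 0, 0], [-12, -4, 0], [-4, 0, -3]].
det(A - λI) = 0 gives eigenvalues λ = -1, -4, -3.
For λ=-1: eigenvector (1,-4,-2).
For λ=-4: eigenvector (0,1,0).
For λ=-3: eigenvector (0,0,1).
General solution: C_1e^(-t)(1,-4,-2) + C_2e^(-4t)(0,1,0) + C_3e^(-3t)(0,0,1).

x(t) = C_1e^(-t), y(t) = -4C_1e^(-t) + C_2e^(-4t), z(t) = -2C_1e^(-t) + C_3e^(-3t)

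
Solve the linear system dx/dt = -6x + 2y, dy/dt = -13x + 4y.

x(t) = C_1e^(-t)sin(t) - C_1e^(-t)cos(t) - C_2e^(-t)sin(t) - C_2e^(-t)cos(t), y(t) = 3C_1e^(-t)sin(t) - 2C_1e^(-t)cos(t) - 2C_2e^(-t)sin(t) - 3C_2e^(-t)cos(t)

Coefficient matrix A = [[-6, 2], [-13, 4]].
Characteristic polynomial det(A - λI) = λ^2 + 2λ + 2 = 0.
Eigenvalues λ = -1 ± i (complex conjugate pair).
For λ=-1+i: an eigenvector is (-1,-2) - i(1,3) = (-1 - i, -2 - 3i).
A real fundamental pair from Re and Im of e^((-1+i)t)v: X_1 = e^(-t)(cos(t)·(-1,-2) + sin(t)·(1,3)), X_2 = e^(-t)(sin(t)·(-1,-2) - cos(t)·(1,3)).
General solution: C_1X_1 + C_2X_2.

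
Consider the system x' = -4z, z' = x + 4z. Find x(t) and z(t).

x(t) = 2C_1e^(2t) + 2C_2te^(2t) - C_2e^(2t), z(t) = -C_1e^(2t) - C_2te^(2t)

Coefficient matrix A = [[0, -4], [1, 4]].
Characteristic polynomial det(A - λI) = λ^2 - 4λ + 4 = 0.
Single eigenvalue λ = 2 with algebraic multiplicity 2.
Eigenvector v = (2,-1); generalized eigenvector w with (A-λI)w=v is (-1,0).
General solution: e^(2t)[C_1·v + C_2·(t·v + w)].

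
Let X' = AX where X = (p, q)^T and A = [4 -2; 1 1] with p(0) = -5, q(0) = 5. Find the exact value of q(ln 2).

A = [[4,-2],[1,1]]; eigenvalues λ = 3, 2.
Eigenvectors: (-2,-1) for λ=3, (1,1) for λ=2.
From the initial condition, c_1 = 10, c_2 = 15.
q(ln 2) = (10)(2^3)(-1) + (15)(2^2)(1) = -20.

-20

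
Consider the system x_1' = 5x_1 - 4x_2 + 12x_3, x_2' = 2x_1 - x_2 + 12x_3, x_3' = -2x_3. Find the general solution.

x_1(t) = K_1e^(t) + 2K_2e^(3t) - 4K_3e^(-2t), x_2(t) = K_1e^(t) + K_2e^(3t) - 4K_3e^(-2t), x_3(t) = K_3e^(-2t)

Coefficient matrix A = [[5, -4, 12], [2, -1, 12], [0, 0, -2]].
det(A - λI) = 0 gives eigenvalues λ = 1, 3, -2.
For λ=1: eigenvector (1,1,0).
For λ=3: eigenvector (2,1,0).
For λ=-2: eigenvector (-4,-4,1).
General solution: K_1e^(t)(1,1,0) + K_2e^(3t)(2,1,0) + K_3e^(-2t)(-4,-4,1).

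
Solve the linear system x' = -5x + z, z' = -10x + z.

Coefficient matrix A = [[-5, 1], [-10, 1]].
Characteristic polynomial det(A - λI) = λ^2 + 4λ + 5 = 0.
Eigenvalues λ = -2 ± i (complex conjugate pair).
For λ=-2+i: an eigenvector is (0,1) - i(1,3) = (0 - i, 1 - 3i).
A real fundamental pair from Re and Im of e^((-2+i)t)v: X_1 = e^(-2t)(cos(t)·(0,1) + sin(t)·(1,3)), X_2 = e^(-2t)(sin(t)·(0,1) - cos(t)·(1,3)).
General solution: K_1X_1 + K_2X_2.

x(t) = K_1e^(-2t)sin(t) - K_2e^(-2t)cos(t), z(t) = 3K_1e^(-2t)sin(t) + K_1e^(-2t)cos(t) + K_2e^(-2t)sin(t) - 3K_2e^(-2t)cos(t)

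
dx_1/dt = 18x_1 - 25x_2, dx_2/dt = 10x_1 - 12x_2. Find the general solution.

Coefficient matrix A = [[18, -25], [10, -12]].
Characteristic polynomial det(A - λI) = λ^2 - 6λ + 34 = 0.
Eigenvalues λ = 3 ± 5i (complex conjugate pair).
For λ=3+5i: an eigenvector is (1,1) - i(-2,-1) = (1 + 2i, 1 + i).
A real fundamental pair from Re and Im of e^((3+5i)t)v: X_1 = e^(3t)(cos(5t)·(1,1) + sin(5t)·(-2,-1)), X_2 = e^(3t)(sin(5t)·(1,1) - cos(5t)·(-2,-1)).
General solution: C_1X_1 + C_2X_2.

x_1(t) = -2C_1e^(3t)sin(5t) + C_1e^(3t)cos(5t) + C_2e^(3t)sin(5t) + 2C_2e^(3t)cos(5t), x_2(t) = -C_1e^(3t)sin(5t) + C_1e^(3t)cos(5t) + C_2e^(3t)sin(5t) + C_2e^(3t)cos(5t)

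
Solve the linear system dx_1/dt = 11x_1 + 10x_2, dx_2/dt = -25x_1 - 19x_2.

Coefficient matrix A = [[11, 10], [-25, -19]].
Characteristic polynomial det(A - λI) = λ^2 + 8λ + 41 = 0.
Eigenvalues λ = -4 ± 5i (complex conjugate pair).
For λ=-4+5i: an eigenvector is (1,-1) - i(1,-2) = (1 - i, -1 + 2i).
A real fundamental pair from Re and Im of e^((-4+5i)t)v: X_1 = e^(-4t)(cos(5t)·(1,-1) + sin(5t)·(1,-2)), X_2 = e^(-4t)(sin(5t)·(1,-1) - cos(5t)·(1,-2)).
General solution: K_1X_1 + K_2X_2.

x_1(t) = K_1e^(-4t)sin(5t) + K_1e^(-4t)cos(5t) + K_2e^(-4t)sin(5t) - K_2e^(-4t)cos(5t), x_2(t) = -2K_1e^(-4t)sin(5t) - K_1e^(-4t)cos(5t) - K_2e^(-4t)sin(5t) + 2K_2e^(-4t)cos(5t)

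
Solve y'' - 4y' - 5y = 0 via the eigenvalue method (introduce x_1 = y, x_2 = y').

y(t) = K_1e^(5t) + K_2e^(-t)

Let x_1 = y, x_2 = y'. Then x_1' = x_2 and x_2' = 5x_1 + 4x_2.
A = [[0,1],[5,4]]; det(A-λI) = λ^2 - 4λ - 5.
Eigenvalues λ = 5, -1 with eigenvectors (1,5), (1,-1).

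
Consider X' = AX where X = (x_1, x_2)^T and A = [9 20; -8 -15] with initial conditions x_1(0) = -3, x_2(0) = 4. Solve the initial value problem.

x_1(t) = 11e^(-3t)sin(4t) - 3e^(-3t)cos(4t), x_2(t) = -6e^(-3t)sin(4t) + 4e^(-3t)cos(4t)

Coefficient matrix A = [[9, 20], [-8, -15]].
Characteristic polynomial det(A - λI) = λ^2 + 6λ + 25 = 0.
Eigenvalues λ = -3 ± 4i (complex conjugate pair).
For λ=-3+4i: an eigenvector is (2,-1) - i(1,-1) = (2 - i, -1 + i).
A real fundamental pair from Re and Im of e^((-3+4i)t)v: X_1 = e^(-3t)(cos(4t)·(2,-1) + sin(4t)·(1,-1)), X_2 = e^(-3t)(sin(4t)·(2,-1) - cos(4t)·(1,-1)).
General solution: C_1X_1 + C_2X_2.
Applying x_1(0)=-3, x_2(0)=4 gives C_1=1, C_2=5.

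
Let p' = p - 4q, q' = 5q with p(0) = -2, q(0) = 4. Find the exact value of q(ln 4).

A = [[1,-4],[0,5]]; eigenvalues λ = 5, 1.
Eigenvectors: (1,-1) for λ=5, (1,0) for λ=1.
From the initial condition, c_1 = -4, c_2 = 2.
q(ln 4) = (-4)(4^5)(-1) + (2)(4^1)(0) = 4096.

4096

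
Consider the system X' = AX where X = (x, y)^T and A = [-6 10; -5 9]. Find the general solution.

Coefficient matrix A = [[-6, 10], [-5, 9]].
Characteristic polynomial det(A - λI) = λ^2 - 3λ - 4 = 0.
Eigenvalues λ = 4, -1.
For λ=4: (A-λI) row 1 is [-10, 10], so an eigenvector is (-1, -1).
For λ=-1: (A-λI) row 1 is [-5, 10], so an eigenvector is (2, 1).
General solution: K_1e^(4t)(-1,-1) + K_2e^(-t)(2,1).

x(t) = -K_1e^(4t) + 2K_2e^(-t), y(t) = -K_1e^(4t) + K_2e^(-t)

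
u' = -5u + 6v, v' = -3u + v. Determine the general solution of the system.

u(t) = C_1e^(-2t)sin(3t) - C_1e^(-2t)cos(3t) - C_2e^(-2t)sin(3t) - C_2e^(-2t)cos(3t), v(t) = C_1e^(-2t)sin(3t) - C_2e^(-2t)cos(3t)

Coefficient matrix A = [[-5, 6], [-3, 1]].
Characteristic polynomial det(A - λI) = λ^2 + 4λ + 13 = 0.
Eigenvalues λ = -2 ± 3i (complex conjugate pair).
For λ=-2+3i: an eigenvector is (-1,0) - i(1,1) = (-1 - i, 0 - i).
A real fundamental pair from Re and Im of e^((-2+3i)t)v: X_1 = e^(-2t)(cos(3t)·(-1,0) + sin(3t)·(1,1)), X_2 = e^(-2t)(sin(3t)·(-1,0) - cos(3t)·(1,1)).
General solution: C_1X_1 + C_2X_2.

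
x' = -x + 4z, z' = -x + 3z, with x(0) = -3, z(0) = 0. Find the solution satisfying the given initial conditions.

Coefficient matrix A = [[-1, 4], [-1, 3]].
Characteristic polynomial det(A - λI) = λ^2 - 2λ + 1 = 0.
Single eigenvalue λ = 1 with algebraic multiplicity 2.
Eigenvector v = (-2,-1); generalized eigenvector w with (A-λI)w=v is (-1,-1).
General solution: e^(t)[K_1·v + K_2·(t·v + w)].
Applying x(0)=-3, z(0)=0 gives K_1=3, K_2=-3.

x(t) = 6te^(t) - 3e^(t), z(t) = 3te^(t)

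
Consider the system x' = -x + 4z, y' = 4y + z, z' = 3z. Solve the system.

Coefficient matrix A = [[-1, 0, 4], [0, 4, 1], [0, 0, 3]].
det(A - λI) = 0 gives eigenvalues λ = 3, 4, -1.
For λ=3: eigenvector (1,-1,1).
For λ=4: eigenvector (0,1,0).
For λ=-1: eigenvector (-1,0,0).
General solution: K_1e^(3t)(1,-1,1) + K_2e^(4t)(0,1,0) + K_3e^(-t)(-1,0,0).

x(t) = K_1e^(3t) - K_3e^(-t), y(t) = -K_1e^(3t) + K_2e^(4t), z(t) = K_1e^(3t)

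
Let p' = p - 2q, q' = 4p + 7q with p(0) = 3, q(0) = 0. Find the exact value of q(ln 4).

A = [[1,-2],[4,7]]; eigenvalues λ = 5, 3.
Eigenvectors: (-1,2) for λ=5, (-1,1) for λ=3.
From the initial condition, c_1 = 3, c_2 = -6.
q(ln 4) = (3)(4^5)(2) + (-6)(4^3)(1) = 5760.

5760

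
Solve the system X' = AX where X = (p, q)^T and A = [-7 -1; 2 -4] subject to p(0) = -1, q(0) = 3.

p(t) = -2e^(-5t) + e^(-6t), q(t) = 4e^(-5t) - e^(-6t)

Coefficient matrix A = [[-7, -1], [2, -4]].
Characteristic polynomial det(A - λI) = λ^2 + 11λ + 30 = 0.
Eigenvalues λ = -5, -6.
For λ=-5: (A-λI) row 1 is [-2, -1], so an eigenvector is (1, -2).
For λ=-6: (A-λI) row 1 is [-1, -1], so an eigenvector is (1, -1).
General solution: C_1e^(-5t)(1,-2) + C_2e^(-6t)(1,-1).
Applying p(0)=-1, q(0)=3 gives C_1=-2, C_2=1.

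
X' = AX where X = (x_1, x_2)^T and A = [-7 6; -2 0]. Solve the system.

Coefficient matrix A = [[-7, 6], [-2, 0]].
Characteristic polynomial det(A - λI) = λ^2 + 7λ + 12 = 0.
Eigenvalues λ = -3, -4.
For λ=-3: (A-λI) row 1 is [-4, 6], so an eigenvector is (3, 2).
For λ=-4: (A-λI) row 1 is [-3, 6], so an eigenvector is (-2, -1).
General solution: C_1e^(-3t)(3,2) + C_2e^(-4t)(-2,-1).

x_1(t) = 3C_1e^(-3t) - 2C_2e^(-4t), x_2(t) = 2C_1e^(-3t) - C_2e^(-4t)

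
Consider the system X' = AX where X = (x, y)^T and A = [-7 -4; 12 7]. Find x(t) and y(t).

x(t) = -2K_1e^(-t) + K_2e^(t), y(t) = 3K_1e^(-t) - 2K_2e^(t)

Coefficient matrix A = [[-7, -4], [12, 7]].
Characteristic polynomial det(A - λI) = λ^2 - 1 = 0.
Eigenvalues λ = -1, 1.
For λ=-1: (A-λI) row 1 is [-6, -4], so an eigenvector is (-2, 3).
For λ=1: (A-λI) row 1 is [-8, -4], so an eigenvector is (1, -2).
General solution: K_1e^(-t)(-2,3) + K_2e^(t)(1,-2).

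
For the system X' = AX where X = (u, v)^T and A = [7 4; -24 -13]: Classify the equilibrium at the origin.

A = [[7,4],[-24,-13]]; det(A-λI) = λ^2 + 6λ + 5.
λ = -1, -5: both negative.

stable node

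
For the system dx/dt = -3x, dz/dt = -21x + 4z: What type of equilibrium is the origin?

saddle

A = [[-3,0],[-21,4]]; det(A-λI) = λ^2 - λ - 12.
λ = 4, -3: opposite signs.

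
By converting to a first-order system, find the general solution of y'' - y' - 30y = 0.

Let x_1 = y, x_2 = y'. Then x_1' = x_2 and x_2' = 30x_1 + x_2.
A = [[0,1],[30,1]]; det(A-λI) = λ^2 - λ - 30.
Eigenvalues λ = -5, 6 with eigenvectors (1,-5), (1,6).

y(t) = c_1e^(-5t) + c_2e^(6t)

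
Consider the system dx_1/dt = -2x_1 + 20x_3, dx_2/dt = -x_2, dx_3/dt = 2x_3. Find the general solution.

x_1(t) = K_1e^(-2t) + 5K_3e^(2t), x_2(t) = K_2e^(-t), x_3(t) = K_3e^(2t)

Coefficient matrix A = [[-2, 0, 20], [0, -1, 0], [0, 0, 2]].
det(A - λI) = 0 gives eigenvalues λ = -2, -1, 2.
For λ=-2: eigenvector (1,0,0).
For λ=-1: eigenvector (0,1,0).
For λ=2: eigenvector (5,0,1).
General solution: K_1e^(-2t)(1,0,0) + K_2e^(-t)(0,1,0) + K_3e^(2t)(5,0,1).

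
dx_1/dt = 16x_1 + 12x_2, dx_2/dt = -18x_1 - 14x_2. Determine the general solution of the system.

x_1(t) = -2K_1e^(-2t) + K_2e^(4t), x_2(t) = 3K_1e^(-2t) - K_2e^(4t)

Coefficient matrix A = [[16, 12], [-18, -14]].
Characteristic polynomial det(A - λI) = λ^2 - 2λ - 8 = 0.
Eigenvalues λ = -2, 4.
For λ=-2: (A-λI) row 1 is [18, 12], so an eigenvector is (-2, 3).
For λ=4: (A-λI) row 1 is [12, 12], so an eigenvector is (1, -1).
General solution: K_1e^(-2t)(-2,3) + K_2e^(4t)(1,-1).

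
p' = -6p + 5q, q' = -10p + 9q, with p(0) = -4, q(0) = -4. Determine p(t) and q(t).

Coefficient matrix A = [[-6, 5], [-10, 9]].
Characteristic polynomial det(A - λI) = λ^2 - 3λ - 4 = 0.
Eigenvalues λ = 4, -1.
For λ=4: (A-λI) row 1 is [-10, 5], so an eigenvector is (-1, -2).
For λ=-1: (A-λI) row 1 is [-5, 5], so an eigenvector is (1, 1).
General solution: K_1e^(4t)(-1,-2) + K_2e^(-t)(1,1).
Applying p(0)=-4, q(0)=-4 gives K_1=0, K_2=-4.

p(t) = -4e^(-t), q(t) = -4e^(-t)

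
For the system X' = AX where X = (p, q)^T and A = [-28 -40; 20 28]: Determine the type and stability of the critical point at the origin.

A = [[-28,-40],[20,28]]; det(A-λI) = λ^2 + 16.
λ = 0 ± 4i: zero real part.

center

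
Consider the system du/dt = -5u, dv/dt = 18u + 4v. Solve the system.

Coefficient matrix A = [[-5, 0], [18, 4]].
Characteristic polynomial det(A - λI) = λ^2 + λ - 20 = 0.
Eigenvalues λ = 4, -5.
For λ=4: (A-λI) row 1 is [-9, 0], so an eigenvector is (0, -1).
For λ=-5: (A-λI) row 2 is [18, 9], so an eigenvector is (-1, 2).
General solution: c_1e^(4t)(0,-1) + c_2e^(-5t)(-1,2).

u(t) = -c_2e^(-5t), v(t) = -c_1e^(4t) + 2c_2e^(-5t)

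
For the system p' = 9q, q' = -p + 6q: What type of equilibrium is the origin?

A = [[0,9],[-1,6]]; det(A-λI) = λ^2 - 6λ + 9.
repeated λ = 3 with a single eigenvector.

unstable improper node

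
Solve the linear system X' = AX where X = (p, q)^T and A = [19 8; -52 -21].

p(t) = -K_1e^(-t)sin(4t) + K_1e^(-t)cos(4t) + K_2e^(-t)sin(4t) + K_2e^(-t)cos(4t), q(t) = 2K_1e^(-t)sin(4t) - 3K_1e^(-t)cos(4t) - 3K_2e^(-t)sin(4t) - 2K_2e^(-t)cos(4t)

Coefficient matrix A = [[19, 8], [-52, -21]].
Characteristic polynomial det(A - λI) = λ^2 + 2λ + 17 = 0.
Eigenvalues λ = -1 ± 4i (complex conjugate pair).
For λ=-1+4i: an eigenvector is (1,-3) - i(-1,2) = (1 + i, -3 - 2i).
A real fundamental pair from Re and Im of e^((-1+4i)t)v: X_1 = e^(-t)(cos(4t)·(1,-3) + sin(4t)·(-1,2)), X_2 = e^(-t)(sin(4t)·(1,-3) - cos(4t)·(-1,2)).
General solution: K_1X_1 + K_2X_2.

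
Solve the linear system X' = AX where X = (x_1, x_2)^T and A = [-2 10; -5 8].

Coefficient matrix A = [[-2, 10], [-5, 8]].
Characteristic polynomial det(A - λI) = λ^2 - 6λ + 34 = 0.
Eigenvalues λ = 3 ± 5i (complex conjugate pair).
For λ=3+5i: an eigenvector is (1,0) - i(-1,-1) = (1 + i, 0 + i).
A real fundamental pair from Re and Im of e^((3+5i)t)v: X_1 = e^(3t)(cos(5t)·(1,0) + sin(5t)·(-1,-1)), X_2 = e^(3t)(sin(5t)·(1,0) - cos(5t)·(-1,-1)).
General solution: c_1X_1 + c_2X_2.

x_1(t) = -c_1e^(3t)sin(5t) + c_1e^(3t)cos(5t) + c_2e^(3t)sin(5t) + c_2e^(3t)cos(5t), x_2(t) = -c_1e^(3t)sin(5t) + c_2e^(3t)cos(5t)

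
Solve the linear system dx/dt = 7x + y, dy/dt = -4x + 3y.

x(t) = c_1e^(5t) + c_2te^(5t), y(t) = -2c_1e^(5t) - 2c_2te^(5t) + c_2e^(5t)

Coefficient matrix A = [[7, 1], [-4, 3]].
Characteristic polynomial det(A - λI) = λ^2 - 10λ + 25 = 0.
Single eigenvalue λ = 5 with algebraic multiplicity 2.
Eigenvector v = (1,-2); generalized eigenvector w with (A-λI)w=v is (0,1).
General solution: e^(5t)[c_1·v + c_2·(t·v + w)].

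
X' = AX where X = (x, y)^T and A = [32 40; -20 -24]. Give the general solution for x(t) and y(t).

Coefficient matrix A = [[32, 40], [-20, -24]].
Characteristic polynomial det(A - λI) = λ^2 - 8λ + 32 = 0.
Eigenvalues λ = 4 ± 4i (complex conjugate pair).
For λ=4+4i: an eigenvector is (-1,1) - i(3,-2) = (-1 - 3i, 1 + 2i).
A real fundamental pair from Re and Im of e^((4+4i)t)v: X_1 = e^(4t)(cos(4t)·(-1,1) + sin(4t)·(3,-2)), X_2 = e^(4t)(sin(4t)·(-1,1) - cos(4t)·(3,-2)).
General solution: c_1X_1 + c_2X_2.

x(t) = 3c_1e^(4t)sin(4t) - c_1e^(4t)cos(4t) - c_2e^(4t)sin(4t) - 3c_2e^(4t)cos(4t), y(t) = -2c_1e^(4t)sin(4t) + c_1e^(4t)cos(4t) + c_2e^(4t)sin(4t) + 2c_2e^(4t)cos(4t)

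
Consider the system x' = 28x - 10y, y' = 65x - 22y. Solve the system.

x(t) = -c_1e^(3t)sin(5t) - c_1e^(3t)cos(5t) - c_2e^(3t)sin(5t) + c_2e^(3t)cos(5t), y(t) = -3c_1e^(3t)sin(5t) - 2c_1e^(3t)cos(5t) - 2c_2e^(3t)sin(5t) + 3c_2e^(3t)cos(5t)

Coefficient matrix A = [[28, -10], [65, -22]].
Characteristic polynomial det(A - λI) = λ^2 - 6λ + 34 = 0.
Eigenvalues λ = 3 ± 5i (complex conjugate pair).
For λ=3+5i: an eigenvector is (-1,-2) - i(-1,-3) = (-1 + i, -2 + 3i).
A real fundamental pair from Re and Im of e^((3+5i)t)v: X_1 = e^(3t)(cos(5t)·(-1,-2) + sin(5t)·(-1,-3)), X_2 = e^(3t)(sin(5t)·(-1,-2) - cos(5t)·(-1,-3)).
General solution: c_1X_1 + c_2X_2.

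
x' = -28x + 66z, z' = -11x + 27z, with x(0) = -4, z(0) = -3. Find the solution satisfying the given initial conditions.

x(t) = -10e^(5t) + 6e^(-6t), z(t) = -5e^(5t) + 2e^(-6t)

Coefficient matrix A = [[-28, 66], [-11, 27]].
Characteristic polynomial det(A - λI) = λ^2 + λ - 30 = 0.
Eigenvalues λ = -6, 5.
For λ=-6: (A-λI) row 1 is [-22, 66], so an eigenvector is (-3, -1).
For λ=5: (A-λI) row 1 is [-33, 66], so an eigenvector is (2, 1).
General solution: K_1e^(-6t)(-3,-1) + K_2e^(5t)(2,1).
Applying x(0)=-4, z(0)=-3 gives K_1=-2, K_2=-5.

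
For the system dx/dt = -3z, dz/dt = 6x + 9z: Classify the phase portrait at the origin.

unstable node

A = [[0,-3],[6,9]]; det(A-λI) = λ^2 - 9λ + 18.
λ = 3, 6: both positive.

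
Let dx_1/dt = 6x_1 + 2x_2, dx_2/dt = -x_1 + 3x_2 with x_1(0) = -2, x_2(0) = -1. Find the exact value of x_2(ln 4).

2048

A = [[6,2],[-1,3]]; eigenvalues λ = 5, 4.
Eigenvectors: (2,-1) for λ=5, (1,-1) for λ=4.
From the initial condition, c_1 = -3, c_2 = 4.
x_2(ln 4) = (-3)(4^5)(-1) + (4)(4^4)(-1) = 2048.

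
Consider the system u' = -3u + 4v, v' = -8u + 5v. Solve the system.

u(t) = C_1e^(t)cos(4t) + C_2e^(t)sin(4t), v(t) = -C_1e^(t)sin(4t) + C_1e^(t)cos(4t) + C_2e^(t)sin(4t) + C_2e^(t)cos(4t)

Coefficient matrix A = [[-3, 4], [-8, 5]].
Characteristic polynomial det(A - λI) = λ^2 - 2λ + 17 = 0.
Eigenvalues λ = 1 ± 4i (complex conjugate pair).
For λ=1+4i: an eigenvector is (1,1) - i(0,-1) = (1, 1 + i).
A real fundamental pair from Re and Im of e^((1+4i)t)v: X_1 = e^(t)(cos(4t)·(1,1) + sin(4t)·(0,-1)), X_2 = e^(t)(sin(4t)·(1,1) - cos(4t)·(0,-1)).
General solution: C_1X_1 + C_2X_2.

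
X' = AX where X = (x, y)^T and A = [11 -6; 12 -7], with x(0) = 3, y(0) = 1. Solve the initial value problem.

Coefficient matrix A = [[11, -6], [12, -7]].
Characteristic polynomial det(A - λI) = λ^2 - 4λ - 5 = 0.
Eigenvalues λ = -1, 5.
For λ=-1: (A-λI) row 1 is [12, -6], so an eigenvector is (-1, -2).
For λ=5: (A-λI) row 1 is [6, -6], so an eigenvector is (1, 1).
General solution: c_1e^(-t)(-1,-2) + c_2e^(5t)(1,1).
Applying x(0)=3, y(0)=1 gives c_1=2, c_2=5.

x(t) = 5e^(5t) - 2e^(-t), y(t) = 5e^(5t) - 4e^(-t)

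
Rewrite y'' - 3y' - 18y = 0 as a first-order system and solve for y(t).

y(t) = c_1e^(-3t) + c_2e^(6t)

Let x_1 = y, x_2 = y'. Then x_1' = x_2 and x_2' = 18x_1 + 3x_2.
A = [[0,1],[18,3]]; det(A-λI) = λ^2 - 3λ - 18.
Eigenvalues λ = -3, 6 with eigenvectors (1,-3), (1,6).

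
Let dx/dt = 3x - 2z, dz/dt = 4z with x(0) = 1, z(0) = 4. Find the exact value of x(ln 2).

A = [[3,-2],[0,4]]; eigenvalues λ = 3, 4.
Eigenvectors: (1,0) for λ=3, (2,-1) for λ=4.
From the initial condition, c_1 = 9, c_2 = -4.
x(ln 2) = (9)(2^3)(1) + (-4)(2^4)(2) = -56.

-56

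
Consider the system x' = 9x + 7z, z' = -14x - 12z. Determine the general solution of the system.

x(t) = c_1e^(2t) + c_2e^(-5t), z(t) = -c_1e^(2t) - 2c_2e^(-5t)

Coefficient matrix A = [[9, 7], [-14, -12]].
Characteristic polynomial det(A - λI) = λ^2 + 3λ - 10 = 0.
Eigenvalues λ = 2, -5.
For λ=2: (A-λI) row 1 is [7, 7], so an eigenvector is (1, -1).
For λ=-5: (A-λI) row 1 is [14, 7], so an eigenvector is (1, -2).
General solution: c_1e^(2t)(1,-1) + c_2e^(-5t)(1,-2).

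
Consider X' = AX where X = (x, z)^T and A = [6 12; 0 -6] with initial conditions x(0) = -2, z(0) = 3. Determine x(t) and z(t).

Coefficient matrix A = [[6, 12], [0, -6]].
Characteristic polynomial det(A - λI) = λ^2 - 36 = 0.
Eigenvalues λ = -6, 6.
For λ=-6: (A-λI) row 1 is [12, 12], so an eigenvector is (1, -1).
For λ=6: (A-λI) row 1 is [0, 12], so an eigenvector is (-1, 0).
General solution: K_1e^(-6t)(1,-1) + K_2e^(6t)(-1,0).
Applying x(0)=-2, z(0)=3 gives K_1=-3, K_2=-1.

x(t) = e^(6t) - 3e^(-6t), z(t) = 3e^(-6t)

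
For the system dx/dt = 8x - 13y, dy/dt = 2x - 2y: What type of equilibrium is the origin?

unstable spiral

A = [[8,-13],[2,-2]]; det(A-λI) = λ^2 - 6λ + 10.
λ = 3 ± i: positive real part.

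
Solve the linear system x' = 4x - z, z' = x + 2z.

Coefficient matrix A = [[4, -1], [1, 2]].
Characteristic polynomial det(A - λI) = λ^2 - 6λ + 9 = 0.
Single eigenvalue λ = 3 with algebraic multiplicity 2.
Eigenvector v = (-1,-1); generalized eigenvector w with (A-λI)w=v is (2,3).
General solution: e^(3t)[c_1·v + c_2·(t·v + w)].

x(t) = -c_1e^(3t) - c_2te^(3t) + 2c_2e^(3t), z(t) = -c_1e^(3t) - c_2te^(3t) + 3c_2e^(3t)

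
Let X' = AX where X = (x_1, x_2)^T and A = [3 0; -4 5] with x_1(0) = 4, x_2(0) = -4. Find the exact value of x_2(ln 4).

A = [[3,0],[-4,5]]; eigenvalues λ = 3, 5.
Eigenvectors: (1,2) for λ=3, (0,-1) for λ=5.
From the initial condition, c_1 = 4, c_2 = 12.
x_2(ln 4) = (4)(4^3)(2) + (12)(4^5)(-1) = -11776.

-11776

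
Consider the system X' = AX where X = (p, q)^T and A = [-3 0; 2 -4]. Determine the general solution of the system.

p(t) = c_2e^(-3t), q(t) = -c_1e^(-4t) + 2c_2e^(-3t)

Coefficient matrix A = [[-3, 0], [2, -4]].
Characteristic polynomial det(A - λI) = λ^2 + 7λ + 12 = 0.
Eigenvalues λ = -4, -3.
For λ=-4: (A-λI) row 1 is [1, 0], so an eigenvector is (0, -1).
For λ=-3: (A-λI) row 2 is [2, -1], so an eigenvector is (1, 2).
General solution: c_1e^(-4t)(0,-1) + c_2e^(-3t)(1,2).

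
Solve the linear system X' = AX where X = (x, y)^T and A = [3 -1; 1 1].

Coefficient matrix A = [[3, -1], [1, 1]].
Characteristic polynomial det(A - λI) = λ^2 - 4λ + 4 = 0.
Single eigenvalue λ = 2 with algebraic multiplicity 2.
Eigenvector v = (1,1); generalized eigenvector w with (A-λI)w=v is (-1,-2).
General solution: e^(2t)[C_1·v + C_2·(t·v + w)].

x(t) = C_1e^(2t) + C_2te^(2t) - C_2e^(2t), y(t) = C_1e^(2t) + C_2te^(2t) - 2C_2e^(2t)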